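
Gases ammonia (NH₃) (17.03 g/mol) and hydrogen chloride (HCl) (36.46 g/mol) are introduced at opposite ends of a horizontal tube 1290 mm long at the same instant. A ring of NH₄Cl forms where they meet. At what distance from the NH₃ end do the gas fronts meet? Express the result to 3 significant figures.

766 mm

Distances travelled in equal time are proportional to diffusion rates, so d_NH₃/d_HCl = √(M_HCl/M_NH₃) = √(36.46/17.03) = 1.463.
With d_NH₃ + d_HCl = 1290 mm, d_HCl = 1290/(1 + 1.463) = 523.7 mm.
d_NH₃ = 1290 − 523.7 = 766 mm.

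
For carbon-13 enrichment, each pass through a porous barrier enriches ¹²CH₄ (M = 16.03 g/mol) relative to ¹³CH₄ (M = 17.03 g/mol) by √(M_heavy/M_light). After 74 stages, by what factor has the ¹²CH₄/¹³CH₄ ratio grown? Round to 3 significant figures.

9.38

After 74 stages the ratio has grown by (√(17.03/16.03))^74 = (17.03/16.03)^(74/2).
= 1.06238^37 = 9.38.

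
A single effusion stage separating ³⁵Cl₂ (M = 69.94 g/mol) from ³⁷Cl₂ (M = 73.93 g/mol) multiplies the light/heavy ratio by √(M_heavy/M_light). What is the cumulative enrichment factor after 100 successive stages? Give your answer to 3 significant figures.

Each stage multiplies the ratio by α = √(73.93/69.94), so after 100 stages the overall factor is α^100 = (73.93/69.94)^(100/2).
= 1.05705^50 = 16.0.

16.0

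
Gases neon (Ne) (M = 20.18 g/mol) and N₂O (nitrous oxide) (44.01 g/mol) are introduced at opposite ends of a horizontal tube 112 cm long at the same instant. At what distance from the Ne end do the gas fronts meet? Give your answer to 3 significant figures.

66.8 cm

Distances travelled in equal time are proportional to diffusion rates, so d_Ne/d_N₂O = √(M_N₂O/M_Ne) = √(44.01/20.18) = 1.477.
With d_Ne + d_N₂O = 112 cm, d_N₂O = 112/(1 + 1.477) = 45.22 cm.
d_Ne = 112 − 45.22 = 66.8 cm.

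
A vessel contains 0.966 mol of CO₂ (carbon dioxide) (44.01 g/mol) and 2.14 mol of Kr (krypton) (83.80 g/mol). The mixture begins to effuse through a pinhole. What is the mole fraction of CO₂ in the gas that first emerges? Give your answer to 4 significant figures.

The effusion rate of species i is ∝ p_i/√M_i ∝ n_i/√M_i.
So x_CO₂ in the escaping gas = (n_CO₂/√M_CO₂) / Σ(n_i/√M_i)
= (0.966/√44.01) / (0.966/√44.01 + 2.14/√83.80) = 0.1456/(0.1456 + 0.2338) = 0.3838.

0.3838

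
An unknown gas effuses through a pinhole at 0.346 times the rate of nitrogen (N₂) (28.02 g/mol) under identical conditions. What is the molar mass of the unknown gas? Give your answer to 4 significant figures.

234.1 g/mol

Using Graham's law: rate_X/rate_N₂ = √(M_N₂/M_X).
0.346 = √(28.02/M_X)
M_X = 28.02 / 0.346² = 28.02 / 0.1197 = 234.1 g/mol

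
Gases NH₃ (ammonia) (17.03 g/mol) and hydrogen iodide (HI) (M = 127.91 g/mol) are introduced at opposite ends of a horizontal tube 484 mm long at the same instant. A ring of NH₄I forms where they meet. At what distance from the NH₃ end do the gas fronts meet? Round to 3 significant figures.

355 mm

Graham's law gives d_NH₃/d_HI = rate_NH₃/rate_HI = √(M_HI/M_NH₃) = √(127.91/17.03) = 2.741.
With d_NH₃ + d_HI = 484 mm, d_HI = 484/(1 + 2.741) = 129.4 mm.
d_NH₃ = 484 − 129.4 = 355 mm.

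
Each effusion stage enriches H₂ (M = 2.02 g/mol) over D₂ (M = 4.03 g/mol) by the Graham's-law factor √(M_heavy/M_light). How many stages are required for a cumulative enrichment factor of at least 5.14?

Per stage α = (4.03/2.02)^(1/2) = 1.99505^0.5, giving ln α = 0.3453.
Need α^N ≥ 5.14 ⇒ N ≥ ln(5.14) / ln α = 1.637 / 0.3453 = 4.74.
Minimum whole number of stages: N = 5.

5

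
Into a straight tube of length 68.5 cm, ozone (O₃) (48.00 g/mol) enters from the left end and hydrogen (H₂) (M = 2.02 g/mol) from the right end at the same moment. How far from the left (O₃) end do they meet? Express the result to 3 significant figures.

Distances travelled in equal time are proportional to diffusion rates, so d_O₃/d_H₂ = √(M_H₂/M_O₃) = √(2.02/48.00) = 0.2051.
With d_O₃ + d_H₂ = 68.5 cm, d_H₂ = 68.5/(1 + 0.2051) = 56.84 cm.
d_O₃ = 68.5 − 56.84 = 11.7 cm.

11.7 cm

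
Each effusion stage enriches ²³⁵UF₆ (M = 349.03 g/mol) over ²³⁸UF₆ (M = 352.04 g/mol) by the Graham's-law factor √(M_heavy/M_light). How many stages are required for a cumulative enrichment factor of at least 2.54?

With α = √(352.04/349.03) per stage, ln α = ½ ln(1.00862) = 0.004293.
Need α^N ≥ 2.54 ⇒ N ≥ ln(2.54) / ln α = 0.9322 / 0.004293 = 217.11.
Rounding up, N = 218 stages.

218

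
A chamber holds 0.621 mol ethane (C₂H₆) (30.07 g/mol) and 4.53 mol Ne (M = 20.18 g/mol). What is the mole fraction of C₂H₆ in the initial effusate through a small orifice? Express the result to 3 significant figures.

The effusion rate of species i is ∝ p_i/√M_i ∝ n_i/√M_i.
x_C₂H₆(eff) = (n_C₂H₆/√M_C₂H₆) / (n_C₂H₆/√M_C₂H₆ + n_Ne/√M_Ne)
= (0.621/√30.07) / (0.621/√30.07 + 4.53/√20.18) = 0.1132/(0.1132 + 1.008) = 0.101.

0.101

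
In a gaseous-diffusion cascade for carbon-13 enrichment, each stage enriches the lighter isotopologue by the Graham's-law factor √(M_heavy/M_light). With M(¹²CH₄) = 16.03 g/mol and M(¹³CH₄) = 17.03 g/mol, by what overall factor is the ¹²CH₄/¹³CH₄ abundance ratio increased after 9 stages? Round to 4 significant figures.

1.313

The single-stage factor is √(M_heavy/M_light), so 9 stages give [√(17.03/16.03)]^9 = (17.03/16.03)^(9/2).
= 1.06238^(9/2) = 1.313.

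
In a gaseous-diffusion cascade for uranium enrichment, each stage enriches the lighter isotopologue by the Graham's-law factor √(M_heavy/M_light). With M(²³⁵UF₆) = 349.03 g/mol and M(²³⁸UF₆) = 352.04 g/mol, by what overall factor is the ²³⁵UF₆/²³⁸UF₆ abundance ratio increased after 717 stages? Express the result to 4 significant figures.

21.72

Each stage multiplies the ratio by α = √(352.04/349.03), so after 717 stages the overall factor is α^717 = (352.04/349.03)^(717/2).
= 1.00862^(717/2) = 21.72.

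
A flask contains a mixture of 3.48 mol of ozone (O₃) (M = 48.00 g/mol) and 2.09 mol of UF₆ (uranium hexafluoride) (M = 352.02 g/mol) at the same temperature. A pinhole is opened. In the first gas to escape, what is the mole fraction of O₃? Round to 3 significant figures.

Each component's effusion rate ∝ (its partial pressure)·(1/√M) ∝ n_i/√M_i.
Mole fraction of O₃ in the effusate = (n_O₃/√M_O₃) / (n_O₃/√M_O₃ + n_UF₆/√M_UF₆)
= (3.48/√48.00) / (3.48/√48.00 + 2.09/√352.02) = 0.5023/(0.5023 + 0.1114) = 0.818.

0.818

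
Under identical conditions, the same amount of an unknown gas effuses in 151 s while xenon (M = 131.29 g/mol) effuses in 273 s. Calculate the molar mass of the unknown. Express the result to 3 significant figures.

40.2 g/mol

By Graham's law, t_X/t_Xe = √(M_X/M_Xe).
151/273 = 0.5531 = √(M_X/131.29)
M_X = 131.29 × 0.5531² = 131.29 × 0.3059 = 40.2 g/mol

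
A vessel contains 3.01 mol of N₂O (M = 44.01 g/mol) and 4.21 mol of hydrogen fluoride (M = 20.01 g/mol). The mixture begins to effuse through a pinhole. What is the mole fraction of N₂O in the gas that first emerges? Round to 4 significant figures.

0.3253

Effusion rate of each component ∝ n_i/√M_i (partial pressure × 1/√M).
Mole fraction of N₂O in the effusate = (n_N₂O/√M_N₂O) / (n_N₂O/√M_N₂O + n_HF/√M_HF)
= (3.01/√44.01) / (3.01/√44.01 + 4.21/√20.01) = 0.4537/(0.4537 + 0.9411) = 0.3253.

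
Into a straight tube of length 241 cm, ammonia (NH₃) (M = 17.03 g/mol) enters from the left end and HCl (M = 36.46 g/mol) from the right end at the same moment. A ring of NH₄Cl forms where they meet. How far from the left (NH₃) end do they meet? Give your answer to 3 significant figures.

In equal time, each gas travels a distance ∝ its rate ∝ 1/√M, so d_NH₃/d_HCl = √(M_HCl/M_NH₃) = √(36.46/17.03) = 1.463.
With d_NH₃ + d_HCl = 241 cm, d_HCl = 241/(1 + 1.463) = 97.84 cm.
d_NH₃ = 241 − 97.84 = 143 cm.

143 cm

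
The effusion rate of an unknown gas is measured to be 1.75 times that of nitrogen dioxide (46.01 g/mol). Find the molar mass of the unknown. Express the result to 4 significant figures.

Since effusion rate ∝ 1/√M, rate_X/rate_NO₂ = √(M_NO₂/M_X).
1.75 = √(46.01/M_X)
M_X = 46.01 / 1.75² = 46.01 / 3.062 = 15.02 g/mol

15.02 g/mol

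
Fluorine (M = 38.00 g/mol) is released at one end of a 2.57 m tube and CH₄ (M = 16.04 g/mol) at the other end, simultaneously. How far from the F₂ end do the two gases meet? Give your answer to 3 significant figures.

In equal time, each gas travels a distance ∝ its rate ∝ 1/√M, so d_F₂/d_CH₄ = √(M_CH₄/M_F₂) = √(16.04/38.00) = 0.6497.
With d_F₂ + d_CH₄ = 2.57 m, d_CH₄ = 2.57/(1 + 0.6497) = 1.558 m.
d_F₂ = 2.57 − 1.558 = 1.01 m.

1.01 m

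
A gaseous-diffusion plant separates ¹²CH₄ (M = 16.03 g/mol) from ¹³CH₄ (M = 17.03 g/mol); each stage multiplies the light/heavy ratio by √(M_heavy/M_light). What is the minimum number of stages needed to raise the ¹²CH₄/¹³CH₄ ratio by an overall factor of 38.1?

121

With α = √(17.03/16.03) per stage, ln α = ½ ln(1.06238) = 0.03026.
Need α^N ≥ 38.1 ⇒ N ≥ ln(38.1) / ln α = 3.640 / 0.03026 = 120.31.
Rounding up, N = 121 stages.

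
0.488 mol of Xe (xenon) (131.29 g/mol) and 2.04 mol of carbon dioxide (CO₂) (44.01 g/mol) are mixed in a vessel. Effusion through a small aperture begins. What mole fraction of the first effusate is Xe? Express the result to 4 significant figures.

The effusion rate of species i is ∝ p_i/√M_i ∝ n_i/√M_i.
Mole fraction of Xe in the effusate = (n_Xe/√M_Xe) / (n_Xe/√M_Xe + n_CO₂/√M_CO₂)
= (0.488/√131.29) / (0.488/√131.29 + 2.04/√44.01) = 0.04259/(0.04259 + 0.3075) = 0.1217.

0.1217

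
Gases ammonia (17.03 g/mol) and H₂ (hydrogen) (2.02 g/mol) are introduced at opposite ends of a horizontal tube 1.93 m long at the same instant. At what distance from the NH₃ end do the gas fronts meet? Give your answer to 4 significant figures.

0.4944 m

Distances travelled in equal time are proportional to diffusion rates, so d_NH₃/d_H₂ = √(M_H₂/M_NH₃) = √(2.02/17.03) = 0.3444.
With d_NH₃ + d_H₂ = 1.93 m, d_H₂ = 1.93/(1 + 0.3444) = 1.436 m.
d_NH₃ = 1.93 − 1.436 = 0.4944 m.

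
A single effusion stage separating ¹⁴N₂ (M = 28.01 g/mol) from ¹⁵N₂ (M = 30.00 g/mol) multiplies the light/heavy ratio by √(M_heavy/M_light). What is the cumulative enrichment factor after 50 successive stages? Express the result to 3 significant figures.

5.56

Overall factor = α^50 with α = √(30.00/28.01), i.e. (30.00/28.01)^(50/2).
= 1.07105^25 = 5.56.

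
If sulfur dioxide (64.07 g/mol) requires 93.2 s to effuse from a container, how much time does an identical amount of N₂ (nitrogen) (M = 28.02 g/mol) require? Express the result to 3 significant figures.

Since effusion rate ∝ 1/√M, t_N₂/t_SO₂ = √(M_N₂/M_SO₂) = √(28.02/64.07) = √0.4373 = 0.6613.
So the time for N₂ is 93.2 × 0.6613 = 61.6 s.

61.6 s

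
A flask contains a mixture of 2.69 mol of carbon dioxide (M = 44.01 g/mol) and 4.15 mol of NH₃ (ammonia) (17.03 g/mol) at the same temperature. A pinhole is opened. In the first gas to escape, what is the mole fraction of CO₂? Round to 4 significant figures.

Effusion rate of each component ∝ n_i/√M_i (partial pressure × 1/√M).
Mole fraction of CO₂ in the effusate = (n_CO₂/√M_CO₂) / (n_CO₂/√M_CO₂ + n_NH₃/√M_NH₃)
= (2.69/√44.01) / (2.69/√44.01 + 4.15/√17.03) = 0.4055/(0.4055 + 1.006) = 0.2874.

0.2874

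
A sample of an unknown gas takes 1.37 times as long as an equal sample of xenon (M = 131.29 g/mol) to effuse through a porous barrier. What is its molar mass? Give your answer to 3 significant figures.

246 g/mol

Using Graham's law: t_X/t_Xe = √(M_X/M_Xe).
1.37 = √(M_X/131.29)
M_X = 131.29 × 1.37² = 131.29 × 1.877 = 246 g/mol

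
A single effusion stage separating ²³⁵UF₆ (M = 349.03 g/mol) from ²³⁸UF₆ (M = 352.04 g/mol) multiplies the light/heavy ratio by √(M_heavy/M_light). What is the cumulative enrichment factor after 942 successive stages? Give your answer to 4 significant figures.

The single-stage factor is √(M_heavy/M_light), so 942 stages give [√(352.04/349.03)]^942 = (352.04/349.03)^(942/2).
= 1.00862^471 = 57.08.

57.08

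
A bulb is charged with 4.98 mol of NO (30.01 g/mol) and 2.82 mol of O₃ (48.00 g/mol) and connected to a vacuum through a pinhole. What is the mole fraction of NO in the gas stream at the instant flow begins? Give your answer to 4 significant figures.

Each component's effusion rate ∝ (its partial pressure)·(1/√M) ∝ n_i/√M_i.
So x_NO in the escaping gas = (n_NO/√M_NO) / Σ(n_i/√M_i)
= (4.98/√30.01) / (4.98/√30.01 + 2.82/√48.00) = 0.9091/(0.9091 + 0.4070) = 0.6907.

0.6907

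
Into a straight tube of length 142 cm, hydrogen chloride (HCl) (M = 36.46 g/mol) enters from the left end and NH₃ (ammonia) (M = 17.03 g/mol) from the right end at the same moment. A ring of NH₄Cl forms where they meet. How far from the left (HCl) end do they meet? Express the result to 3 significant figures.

The fronts meet when d_HCl + d_NH₃ = L with d_HCl/d_NH₃ = √(M_NH₃/M_HCl) (Graham's law). Here √(M_NH₃/M_HCl) = √(17.03/36.46) = 0.6834.
With d_HCl + d_NH₃ = 142 cm, d_NH₃ = 142/(1 + 0.6834) = 84.35 cm.
d_HCl = 142 − 84.35 = 57.6 cm.

57.6 cm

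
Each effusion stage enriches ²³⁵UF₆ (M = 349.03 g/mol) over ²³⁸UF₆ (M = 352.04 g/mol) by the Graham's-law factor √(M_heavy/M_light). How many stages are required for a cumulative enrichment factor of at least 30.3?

795

Single-stage factor α = √(352.04/349.03), so ln α = ½ ln(1.00862) = 0.004293.
Need α^N ≥ 30.3 ⇒ N ≥ ln(30.3) / ln α = 3.411 / 0.004293 = 794.50.
So at least 795 stages are needed.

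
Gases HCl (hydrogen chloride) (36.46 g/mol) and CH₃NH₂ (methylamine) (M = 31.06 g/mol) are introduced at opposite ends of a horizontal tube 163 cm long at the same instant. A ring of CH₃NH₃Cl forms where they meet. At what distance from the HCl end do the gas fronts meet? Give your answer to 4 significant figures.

78.24 cm

The fronts meet when d_HCl + d_CH₃NH₂ = L with d_HCl/d_CH₃NH₂ = √(M_CH₃NH₂/M_HCl) (Graham's law). Here √(M_CH₃NH₂/M_HCl) = √(31.06/36.46) = 0.9230.
With d_HCl + d_CH₃NH₂ = 163 cm, d_CH₃NH₂ = 163/(1 + 0.9230) = 84.76 cm.
d_HCl = 163 − 84.76 = 78.24 cm.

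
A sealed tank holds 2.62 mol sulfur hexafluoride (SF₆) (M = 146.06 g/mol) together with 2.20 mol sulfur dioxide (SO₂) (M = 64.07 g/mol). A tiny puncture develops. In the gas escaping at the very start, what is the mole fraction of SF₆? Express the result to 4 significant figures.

Effusion rate of each component ∝ n_i/√M_i (partial pressure × 1/√M).
Mole fraction of SF₆ in the effusate = (n_SF₆/√M_SF₆) / (n_SF₆/√M_SF₆ + n_SO₂/√M_SO₂)
= (2.62/√146.06) / (2.62/√146.06 + 2.20/√64.07) = 0.2168/(0.2168 + 0.2748) = 0.4410.

0.4410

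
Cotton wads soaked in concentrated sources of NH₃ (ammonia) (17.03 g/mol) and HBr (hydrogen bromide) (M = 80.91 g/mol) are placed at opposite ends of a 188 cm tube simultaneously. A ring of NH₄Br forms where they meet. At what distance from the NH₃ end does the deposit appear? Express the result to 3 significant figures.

The fronts meet when d_NH₃ + d_HBr = L with d_NH₃/d_HBr = √(M_HBr/M_NH₃) (Graham's law). Here √(M_HBr/M_NH₃) = √(80.91/17.03) = 2.180.
With d_NH₃ + d_HBr = 188 cm, d_HBr = 188/(1 + 2.180) = 59.13 cm.
d_NH₃ = 188 − 59.13 = 129 cm.

129 cm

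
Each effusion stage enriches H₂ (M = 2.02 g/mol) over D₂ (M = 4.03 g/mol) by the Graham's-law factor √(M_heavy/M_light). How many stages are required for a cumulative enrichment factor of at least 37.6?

11

Per stage α = (4.03/2.02)^(1/2) = 1.99505^0.5, giving ln α = 0.3453.
Need α^N ≥ 37.6 ⇒ N ≥ ln(37.6) / ln α = 3.627 / 0.3453 = 10.50.
So at least 11 stages are needed.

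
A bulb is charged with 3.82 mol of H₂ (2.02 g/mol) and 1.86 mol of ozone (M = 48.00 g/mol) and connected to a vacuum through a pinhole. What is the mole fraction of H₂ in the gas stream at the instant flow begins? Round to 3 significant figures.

0.909

Effusion rate of each component ∝ n_i/√M_i (partial pressure × 1/√M).
Mole fraction of H₂ in the effusate = (n_H₂/√M_H₂) / (n_H₂/√M_H₂ + n_O₃/√M_O₃)
= (3.82/√2.02) / (3.82/√2.02 + 1.86/√48.00) = 2.688/(2.688 + 0.2685) = 0.909.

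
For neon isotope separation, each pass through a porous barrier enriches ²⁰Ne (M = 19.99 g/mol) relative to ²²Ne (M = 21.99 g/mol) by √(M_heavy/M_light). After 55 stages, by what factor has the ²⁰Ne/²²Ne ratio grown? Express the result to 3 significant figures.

Overall factor = α^55 with α = √(21.99/19.99), i.e. (21.99/19.99)^(55/2).
= 1.10005^(55/2) = 13.8.

13.8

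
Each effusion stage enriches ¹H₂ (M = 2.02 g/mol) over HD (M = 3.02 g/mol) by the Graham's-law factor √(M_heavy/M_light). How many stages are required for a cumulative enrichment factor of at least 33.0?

18

With α = √(3.02/2.02) per stage, ln α = ½ ln(1.49505) = 0.2011.
Need α^N ≥ 33.0 ⇒ N ≥ ln(33.0) / ln α = 3.497 / 0.2011 = 17.39.
Rounding up, N = 18 stages.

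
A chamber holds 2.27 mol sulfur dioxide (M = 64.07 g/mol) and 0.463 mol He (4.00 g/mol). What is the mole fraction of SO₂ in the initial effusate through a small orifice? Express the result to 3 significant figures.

Effusion rate of each component ∝ n_i/√M_i (partial pressure × 1/√M).
x_SO₂(eff) = (n_SO₂/√M_SO₂) / (n_SO₂/√M_SO₂ + n_He/√M_He)
= (2.27/√64.07) / (2.27/√64.07 + 0.463/√4.00) = 0.2836/(0.2836 + 0.2315) = 0.551.

0.551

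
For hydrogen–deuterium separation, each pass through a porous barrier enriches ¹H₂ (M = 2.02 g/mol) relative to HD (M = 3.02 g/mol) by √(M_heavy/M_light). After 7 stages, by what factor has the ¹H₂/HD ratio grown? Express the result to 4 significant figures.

4.086

Overall factor = α^7 with α = √(3.02/2.02), i.e. (3.02/2.02)^(7/2).
= 1.49505^(7/2) = 4.086.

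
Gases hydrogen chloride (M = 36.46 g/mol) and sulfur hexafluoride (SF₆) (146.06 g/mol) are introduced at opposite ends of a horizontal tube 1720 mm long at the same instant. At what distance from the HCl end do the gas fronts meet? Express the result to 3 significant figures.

1150 mm

Distances travelled in equal time are proportional to diffusion rates, so d_HCl/d_SF₆ = √(M_SF₆/M_HCl) = √(146.06/36.46) = 2.002.
With d_HCl + d_SF₆ = 1720 mm, d_SF₆ = 1720/(1 + 2.002) = 573.0 mm.
d_HCl = 1720 − 573.0 = 1150 mm.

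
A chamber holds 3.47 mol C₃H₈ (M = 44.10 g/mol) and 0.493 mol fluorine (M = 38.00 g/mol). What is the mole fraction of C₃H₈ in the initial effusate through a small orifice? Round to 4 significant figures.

0.8673

The effusion rate of species i is ∝ p_i/√M_i ∝ n_i/√M_i.
So x_C₃H₈ in the escaping gas = (n_C₃H₈/√M_C₃H₈) / Σ(n_i/√M_i)
= (3.47/√44.10) / (3.47/√44.10 + 0.493/√38.00) = 0.5225/(0.5225 + 0.07998) = 0.8673.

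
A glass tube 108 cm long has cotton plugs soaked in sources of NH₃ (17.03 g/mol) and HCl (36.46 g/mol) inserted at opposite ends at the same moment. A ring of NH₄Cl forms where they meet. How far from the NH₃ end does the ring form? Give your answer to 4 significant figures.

Distances travelled in equal time are proportional to diffusion rates, so d_NH₃/d_HCl = √(M_HCl/M_NH₃) = √(36.46/17.03) = 1.463.
With d_NH₃ + d_HCl = 108 cm, d_HCl = 108/(1 + 1.463) = 43.85 cm.
d_NH₃ = 108 − 43.85 = 64.15 cm.

64.15 cm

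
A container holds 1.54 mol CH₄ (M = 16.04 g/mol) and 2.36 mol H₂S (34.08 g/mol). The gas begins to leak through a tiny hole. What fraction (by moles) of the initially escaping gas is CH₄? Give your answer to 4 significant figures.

Effusion rate of each component ∝ n_i/√M_i (partial pressure × 1/√M).
Mole fraction of CH₄ in the effusate = (n_CH₄/√M_CH₄) / (n_CH₄/√M_CH₄ + n_H₂S/√M_H₂S)
= (1.54/√16.04) / (1.54/√16.04 + 2.36/√34.08) = 0.3845/(0.3845 + 0.4043) = 0.4875.

0.4875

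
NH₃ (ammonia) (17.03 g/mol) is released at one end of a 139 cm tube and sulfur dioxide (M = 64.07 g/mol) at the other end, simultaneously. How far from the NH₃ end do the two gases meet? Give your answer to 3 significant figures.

91.7 cm

Distances travelled in equal time are proportional to diffusion rates, so d_NH₃/d_SO₂ = √(M_SO₂/M_NH₃) = √(64.07/17.03) = 1.940.
With d_NH₃ + d_SO₂ = 139 cm, d_SO₂ = 139/(1 + 1.940) = 47.28 cm.
d_NH₃ = 139 − 47.28 = 91.7 cm.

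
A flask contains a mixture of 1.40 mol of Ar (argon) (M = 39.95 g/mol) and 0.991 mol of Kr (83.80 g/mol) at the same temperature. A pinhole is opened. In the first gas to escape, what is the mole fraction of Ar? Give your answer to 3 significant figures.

The effusion rate of species i is ∝ p_i/√M_i ∝ n_i/√M_i.
So x_Ar in the escaping gas = (n_Ar/√M_Ar) / Σ(n_i/√M_i)
= (1.40/√39.95) / (1.40/√39.95 + 0.991/√83.80) = 0.2215/(0.2215 + 0.1083) = 0.672.

0.672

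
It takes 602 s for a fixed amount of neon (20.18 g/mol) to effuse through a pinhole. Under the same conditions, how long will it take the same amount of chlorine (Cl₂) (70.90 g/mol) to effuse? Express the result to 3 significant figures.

Since effusion rate ∝ 1/√M, t_Cl₂/t_Ne = √(M_Cl₂/M_Ne) = √(70.90/20.18) = √3.513 = 1.874.
So the time for Cl₂ is 602 × 1.874 = 1130 s.

1130 s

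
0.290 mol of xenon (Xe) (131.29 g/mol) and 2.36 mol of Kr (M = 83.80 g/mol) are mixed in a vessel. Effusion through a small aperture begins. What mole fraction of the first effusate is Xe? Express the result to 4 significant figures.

Effusion rate of each component ∝ n_i/√M_i (partial pressure × 1/√M).
x_Xe(eff) = (n_Xe/√M_Xe) / (n_Xe/√M_Xe + n_Kr/√M_Kr)
= (0.290/√131.29) / (0.290/√131.29 + 2.36/√83.80) = 0.02531/(0.02531 + 0.2578) = 0.08940.

0.08940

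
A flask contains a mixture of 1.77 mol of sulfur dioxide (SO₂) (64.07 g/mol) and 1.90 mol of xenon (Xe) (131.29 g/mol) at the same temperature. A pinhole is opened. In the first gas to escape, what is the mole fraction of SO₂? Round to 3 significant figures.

0.571

Rate_i ∝ x_i/√M_i (Graham's law weighted by mole fraction), so the effusate composition follows n_i/√M_i.
So x_SO₂ in the escaping gas = (n_SO₂/√M_SO₂) / Σ(n_i/√M_i)
= (1.77/√64.07) / (1.77/√64.07 + 1.90/√131.29) = 0.2211/(0.2211 + 0.1658) = 0.571.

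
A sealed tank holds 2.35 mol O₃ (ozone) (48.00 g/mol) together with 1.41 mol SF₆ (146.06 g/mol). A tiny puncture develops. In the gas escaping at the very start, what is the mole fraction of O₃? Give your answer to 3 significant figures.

0.744

Rate_i ∝ x_i/√M_i (Graham's law weighted by mole fraction), so the effusate composition follows n_i/√M_i.
So x_O₃ in the escaping gas = (n_O₃/√M_O₃) / Σ(n_i/√M_i)
= (2.35/√48.00) / (2.35/√48.00 + 1.41/√146.06) = 0.3392/(0.3392 + 0.1167) = 0.744.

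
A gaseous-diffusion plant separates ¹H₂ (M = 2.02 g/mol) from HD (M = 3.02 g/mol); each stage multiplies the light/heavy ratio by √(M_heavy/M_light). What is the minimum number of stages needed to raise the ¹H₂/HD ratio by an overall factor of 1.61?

Per stage α = (3.02/2.02)^(1/2) = 1.49505^0.5, giving ln α = 0.2011.
Need α^N ≥ 1.61 ⇒ N ≥ ln(1.61) / ln α = 0.4762 / 0.2011 = 2.37.
Minimum whole number of stages: N = 3.

3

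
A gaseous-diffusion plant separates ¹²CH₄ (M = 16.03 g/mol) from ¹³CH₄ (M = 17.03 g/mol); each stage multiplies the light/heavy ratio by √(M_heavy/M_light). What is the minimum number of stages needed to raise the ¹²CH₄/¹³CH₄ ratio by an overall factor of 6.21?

Single-stage factor α = √(17.03/16.03), so ln α = ½ ln(1.06238) = 0.03026.
Need α^N ≥ 6.21 ⇒ N ≥ ln(6.21) / ln α = 1.826 / 0.03026 = 60.35.
Minimum whole number of stages: N = 61.

61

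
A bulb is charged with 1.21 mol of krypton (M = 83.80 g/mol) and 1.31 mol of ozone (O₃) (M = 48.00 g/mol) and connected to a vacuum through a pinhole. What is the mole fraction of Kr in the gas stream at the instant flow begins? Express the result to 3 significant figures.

Effusion rate of each component ∝ n_i/√M_i (partial pressure × 1/√M).
x_Kr(eff) = (n_Kr/√M_Kr) / (n_Kr/√M_Kr + n_O₃/√M_O₃)
= (1.21/√83.80) / (1.21/√83.80 + 1.31/√48.00) = 0.1322/(0.1322 + 0.1891) = 0.411.

0.411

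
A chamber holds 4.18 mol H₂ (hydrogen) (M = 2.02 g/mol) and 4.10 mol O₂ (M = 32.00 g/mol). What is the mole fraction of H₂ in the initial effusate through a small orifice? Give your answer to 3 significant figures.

0.802

Rate_i ∝ x_i/√M_i (Graham's law weighted by mole fraction), so the effusate composition follows n_i/√M_i.
x_H₂(eff) = (n_H₂/√M_H₂) / (n_H₂/√M_H₂ + n_O₂/√M_O₂)
= (4.18/√2.02) / (4.18/√2.02 + 4.10/√32.00) = 2.941/(2.941 + 0.7248) = 0.802.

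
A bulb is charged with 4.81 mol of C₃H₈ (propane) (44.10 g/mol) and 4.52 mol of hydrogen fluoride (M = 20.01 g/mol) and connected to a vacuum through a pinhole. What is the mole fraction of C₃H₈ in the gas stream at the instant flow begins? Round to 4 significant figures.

0.4175

Each component's effusion rate ∝ (its partial pressure)·(1/√M) ∝ n_i/√M_i.
x_C₃H₈(eff) = (n_C₃H₈/√M_C₃H₈) / (n_C₃H₈/√M_C₃H₈ + n_HF/√M_HF)
= (4.81/√44.10) / (4.81/√44.10 + 4.52/√20.01) = 0.7243/(0.7243 + 1.010) = 0.4175.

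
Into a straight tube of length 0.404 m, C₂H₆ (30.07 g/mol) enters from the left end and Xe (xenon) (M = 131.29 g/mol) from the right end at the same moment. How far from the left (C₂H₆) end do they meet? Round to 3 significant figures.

0.273 m

Graham's law gives d_C₂H₆/d_Xe = rate_C₂H₆/rate_Xe = √(M_Xe/M_C₂H₆) = √(131.29/30.07) = 2.090.
With d_C₂H₆ + d_Xe = 0.404 m, d_Xe = 0.404/(1 + 2.090) = 0.1308 m.
d_C₂H₆ = 0.404 − 0.1308 = 0.273 m.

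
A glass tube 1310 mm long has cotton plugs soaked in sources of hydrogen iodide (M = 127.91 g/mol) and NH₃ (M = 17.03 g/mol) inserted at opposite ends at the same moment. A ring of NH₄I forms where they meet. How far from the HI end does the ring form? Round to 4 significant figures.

Graham's law gives d_HI/d_NH₃ = rate_HI/rate_NH₃ = √(M_NH₃/M_HI) = √(17.03/127.91) = 0.3649.
With d_HI + d_NH₃ = 1310 mm, d_NH₃ = 1310/(1 + 0.3649) = 959.8 mm.
d_HI = 1310 − 959.8 = 350.2 mm.

350.2 mm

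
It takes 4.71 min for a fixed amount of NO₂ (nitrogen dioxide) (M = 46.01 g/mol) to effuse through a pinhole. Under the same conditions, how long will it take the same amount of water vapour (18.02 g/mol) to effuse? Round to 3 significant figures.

2.95 min

Graham's law gives t_H₂O/t_NO₂ = √(M_H₂O/M_NO₂) = √(18.02/46.01) = √0.3917 = 0.6258.
So the time for H₂O is 4.71 × 0.6258 = 2.95 min.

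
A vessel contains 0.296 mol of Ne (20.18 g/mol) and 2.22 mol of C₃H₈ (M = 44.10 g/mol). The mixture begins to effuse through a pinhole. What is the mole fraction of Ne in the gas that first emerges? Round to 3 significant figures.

0.165

Effusion rate of each component ∝ n_i/√M_i (partial pressure × 1/√M).
x_Ne(eff) = (n_Ne/√M_Ne) / (n_Ne/√M_Ne + n_C₃H₈/√M_C₃H₈)
= (0.296/√20.18) / (0.296/√20.18 + 2.22/√44.10) = 0.06589/(0.06589 + 0.3343) = 0.165.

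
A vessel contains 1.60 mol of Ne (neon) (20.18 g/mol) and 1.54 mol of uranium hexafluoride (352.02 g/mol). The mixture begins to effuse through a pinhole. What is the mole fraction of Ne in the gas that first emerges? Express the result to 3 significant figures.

Rate_i ∝ x_i/√M_i (Graham's law weighted by mole fraction), so the effusate composition follows n_i/√M_i.
So x_Ne in the escaping gas = (n_Ne/√M_Ne) / Σ(n_i/√M_i)
= (1.60/√20.18) / (1.60/√20.18 + 1.54/√352.02) = 0.3562/(0.3562 + 0.08208) = 0.813.

0.813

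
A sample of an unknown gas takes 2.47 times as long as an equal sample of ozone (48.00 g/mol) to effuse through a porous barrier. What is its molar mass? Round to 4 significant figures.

Graham's law gives t_X/t_O₃ = √(M_X/M_O₃).
2.47 = √(M_X/48.00)
M_X = 48.00 × 2.47² = 48.00 × 6.101 = 292.8 g/mol

292.8 g/mol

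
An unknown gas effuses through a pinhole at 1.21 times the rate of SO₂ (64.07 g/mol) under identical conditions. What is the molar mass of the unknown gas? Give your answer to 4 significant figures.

43.76 g/mol

Since effusion rate ∝ 1/√M, rate_X/rate_SO₂ = √(M_SO₂/M_X).
1.21 = √(64.07/M_X)
M_X = 64.07 / 1.21² = 64.07 / 1.464 = 43.76 g/mol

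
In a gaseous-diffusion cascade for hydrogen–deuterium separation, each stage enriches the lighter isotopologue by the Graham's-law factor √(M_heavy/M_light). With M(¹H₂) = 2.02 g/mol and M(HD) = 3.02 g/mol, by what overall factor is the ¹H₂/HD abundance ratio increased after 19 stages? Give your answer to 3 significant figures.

45.6

Overall factor = α^19 with α = √(3.02/2.02), i.e. (3.02/2.02)^(19/2).
= 1.49505^(19/2) = 45.6.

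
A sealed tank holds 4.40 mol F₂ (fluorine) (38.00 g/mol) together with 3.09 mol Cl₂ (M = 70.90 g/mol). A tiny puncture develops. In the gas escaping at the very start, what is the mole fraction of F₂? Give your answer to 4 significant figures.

The effusion rate of species i is ∝ p_i/√M_i ∝ n_i/√M_i.
x_F₂(eff) = (n_F₂/√M_F₂) / (n_F₂/√M_F₂ + n_Cl₂/√M_Cl₂)
= (4.40/√38.00) / (4.40/√38.00 + 3.09/√70.90) = 0.7138/(0.7138 + 0.3670) = 0.6604.

0.6604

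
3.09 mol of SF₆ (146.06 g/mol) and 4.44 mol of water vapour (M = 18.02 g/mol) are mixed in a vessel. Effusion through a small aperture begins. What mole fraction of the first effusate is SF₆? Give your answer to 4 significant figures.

Effusion rate of each component ∝ n_i/√M_i (partial pressure × 1/√M).
x_SF₆(eff) = (n_SF₆/√M_SF₆) / (n_SF₆/√M_SF₆ + n_H₂O/√M_H₂O)
= (3.09/√146.06) / (3.09/√146.06 + 4.44/√18.02) = 0.2557/(0.2557 + 1.046) = 0.1964.

0.1964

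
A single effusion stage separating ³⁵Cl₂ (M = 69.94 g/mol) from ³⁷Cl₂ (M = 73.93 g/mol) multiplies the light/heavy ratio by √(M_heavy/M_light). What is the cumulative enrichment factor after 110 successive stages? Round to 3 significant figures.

21.1

Overall factor = α^110 with α = √(73.93/69.94), i.e. (73.93/69.94)^(110/2).
= 1.05705^55 = 21.1.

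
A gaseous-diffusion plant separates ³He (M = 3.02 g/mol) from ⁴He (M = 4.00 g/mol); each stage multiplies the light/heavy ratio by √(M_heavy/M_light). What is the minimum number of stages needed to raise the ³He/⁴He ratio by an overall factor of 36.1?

26

With α = √(4.00/3.02) per stage, ln α = ½ ln(1.32450) = 0.1405.
Need α^N ≥ 36.1 ⇒ N ≥ ln(36.1) / ln α = 3.586 / 0.1405 = 25.52.
Rounding up, N = 26 stages.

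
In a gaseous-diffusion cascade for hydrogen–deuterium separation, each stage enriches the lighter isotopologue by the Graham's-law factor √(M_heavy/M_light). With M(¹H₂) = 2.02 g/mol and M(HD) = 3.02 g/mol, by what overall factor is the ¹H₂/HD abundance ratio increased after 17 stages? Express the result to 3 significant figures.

30.5

Each stage multiplies the ratio by α = √(3.02/2.02), so after 17 stages the overall factor is α^17 = (3.02/2.02)^(17/2).
= 1.49505^(17/2) = 30.5.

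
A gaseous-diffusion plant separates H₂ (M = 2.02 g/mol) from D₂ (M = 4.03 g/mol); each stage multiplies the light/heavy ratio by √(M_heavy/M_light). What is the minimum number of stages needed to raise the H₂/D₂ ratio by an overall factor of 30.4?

Single-stage factor α = √(4.03/2.02), so ln α = ½ ln(1.99505) = 0.3453.
Need α^N ≥ 30.4 ⇒ N ≥ ln(30.4) / ln α = 3.414 / 0.3453 = 9.89.
Minimum whole number of stages: N = 10.

10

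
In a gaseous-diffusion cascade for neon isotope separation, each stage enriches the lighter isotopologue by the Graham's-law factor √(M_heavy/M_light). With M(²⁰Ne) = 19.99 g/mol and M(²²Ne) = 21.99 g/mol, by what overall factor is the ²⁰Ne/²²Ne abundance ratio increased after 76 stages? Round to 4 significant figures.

37.47

After 76 stages the ratio has grown by (√(21.99/19.99))^76 = (21.99/19.99)^(76/2).
= 1.10005^38 = 37.47.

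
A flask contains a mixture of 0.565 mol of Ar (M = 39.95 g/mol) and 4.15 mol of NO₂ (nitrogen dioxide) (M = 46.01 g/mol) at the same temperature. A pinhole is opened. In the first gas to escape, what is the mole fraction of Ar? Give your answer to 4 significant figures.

Rate_i ∝ x_i/√M_i (Graham's law weighted by mole fraction), so the effusate composition follows n_i/√M_i.
Mole fraction of Ar in the effusate = (n_Ar/√M_Ar) / (n_Ar/√M_Ar + n_NO₂/√M_NO₂)
= (0.565/√39.95) / (0.565/√39.95 + 4.15/√46.01) = 0.08939/(0.08939 + 0.6118) = 0.1275.

0.1275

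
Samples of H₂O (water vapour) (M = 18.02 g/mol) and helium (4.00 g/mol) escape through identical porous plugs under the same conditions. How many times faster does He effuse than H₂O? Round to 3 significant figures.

2.12

Since effusion rate ∝ 1/√M, rate_He/rate_H₂O = √(M_H₂O/M_He) = √(18.02/4.00) = √4.505 = 2.12.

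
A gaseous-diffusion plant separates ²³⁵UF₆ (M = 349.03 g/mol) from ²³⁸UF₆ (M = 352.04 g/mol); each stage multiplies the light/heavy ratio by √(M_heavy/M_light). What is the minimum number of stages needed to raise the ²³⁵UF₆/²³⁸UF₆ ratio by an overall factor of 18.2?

Per stage α = (352.04/349.03)^(1/2) = 1.00862^0.5, giving ln α = 0.004293.
Need α^N ≥ 18.2 ⇒ N ≥ ln(18.2) / ln α = 2.901 / 0.004293 = 675.78.
Minimum whole number of stages: N = 676.

676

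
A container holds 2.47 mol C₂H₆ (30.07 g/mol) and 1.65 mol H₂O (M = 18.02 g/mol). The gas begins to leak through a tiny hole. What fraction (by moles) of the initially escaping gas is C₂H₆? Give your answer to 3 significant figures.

0.537

Rate_i ∝ x_i/√M_i (Graham's law weighted by mole fraction), so the effusate composition follows n_i/√M_i.
Mole fraction of C₂H₆ in the effusate = (n_C₂H₆/√M_C₂H₆) / (n_C₂H₆/√M_C₂H₆ + n_H₂O/√M_H₂O)
= (2.47/√30.07) / (2.47/√30.07 + 1.65/√18.02) = 0.4504/(0.4504 + 0.3887) = 0.537.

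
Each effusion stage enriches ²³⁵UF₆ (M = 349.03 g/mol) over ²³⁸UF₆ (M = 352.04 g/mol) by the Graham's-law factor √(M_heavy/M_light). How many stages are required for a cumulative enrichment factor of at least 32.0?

808

Per stage α = (352.04/349.03)^(1/2) = 1.00862^0.5, giving ln α = 0.004293.
Need α^N ≥ 32.0 ⇒ N ≥ ln(32.0) / ln α = 3.466 / 0.004293 = 807.21.
So at least 808 stages are needed.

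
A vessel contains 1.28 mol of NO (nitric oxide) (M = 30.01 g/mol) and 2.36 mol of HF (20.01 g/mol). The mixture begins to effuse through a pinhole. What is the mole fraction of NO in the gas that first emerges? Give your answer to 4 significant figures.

0.3069

The effusion rate of species i is ∝ p_i/√M_i ∝ n_i/√M_i.
x_NO(eff) = (n_NO/√M_NO) / (n_NO/√M_NO + n_HF/√M_HF)
= (1.28/√30.01) / (1.28/√30.01 + 2.36/√20.01) = 0.2337/(0.2337 + 0.5276) = 0.3069.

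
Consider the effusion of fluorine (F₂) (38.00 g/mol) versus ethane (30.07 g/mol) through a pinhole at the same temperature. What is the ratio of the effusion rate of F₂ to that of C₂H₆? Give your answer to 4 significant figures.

0.8896

Using Graham's law: rate_F₂/rate_C₂H₆ = √(M_C₂H₆/M_F₂) = √(30.07/38.00) = √0.7913 = 0.8896.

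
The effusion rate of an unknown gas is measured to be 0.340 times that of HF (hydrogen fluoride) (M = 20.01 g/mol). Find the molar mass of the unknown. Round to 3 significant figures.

Using Graham's law: rate_X/rate_HF = √(M_HF/M_X).
0.340 = √(20.01/M_X)
M_X = 20.01 / 0.340² = 20.01 / 0.1156 = 173 g/mol

173 g/mol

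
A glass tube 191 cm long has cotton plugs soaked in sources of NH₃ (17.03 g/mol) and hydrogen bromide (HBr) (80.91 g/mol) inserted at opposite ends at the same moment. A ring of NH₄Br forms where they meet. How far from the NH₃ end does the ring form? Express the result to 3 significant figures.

131 cm

In equal time, each gas travels a distance ∝ its rate ∝ 1/√M, so d_NH₃/d_HBr = √(M_HBr/M_NH₃) = √(80.91/17.03) = 2.180.
With d_NH₃ + d_HBr = 191 cm, d_HBr = 191/(1 + 2.180) = 60.07 cm.
d_NH₃ = 191 − 60.07 = 131 cm.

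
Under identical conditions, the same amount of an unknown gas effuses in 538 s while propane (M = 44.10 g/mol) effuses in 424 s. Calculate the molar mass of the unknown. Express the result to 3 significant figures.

By Graham's law, t_X/t_C₃H₈ = √(M_X/M_C₃H₈).
538/424 = 1.269 = √(M_X/44.10)
M_X = 44.10 × 1.269² = 44.10 × 1.610 = 71.0 g/mol

71.0 g/mol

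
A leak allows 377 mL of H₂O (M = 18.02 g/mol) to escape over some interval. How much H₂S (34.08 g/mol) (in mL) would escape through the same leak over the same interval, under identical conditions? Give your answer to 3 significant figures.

From Graham's law, rate_H₂S/rate_H₂O = √(M_H₂O/M_H₂S) = √(18.02/34.08) = √0.5288 = 0.7272.
So the volume for H₂S is 377 × 0.7272 = 274 mL.

274 mL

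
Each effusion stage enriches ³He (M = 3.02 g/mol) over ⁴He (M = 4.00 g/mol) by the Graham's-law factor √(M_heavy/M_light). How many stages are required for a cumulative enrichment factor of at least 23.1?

23

Per stage α = (4.00/3.02)^(1/2) = 1.32450^0.5, giving ln α = 0.1405.
Need α^N ≥ 23.1 ⇒ N ≥ ln(23.1) / ln α = 3.140 / 0.1405 = 22.34.
So at least 23 stages are needed.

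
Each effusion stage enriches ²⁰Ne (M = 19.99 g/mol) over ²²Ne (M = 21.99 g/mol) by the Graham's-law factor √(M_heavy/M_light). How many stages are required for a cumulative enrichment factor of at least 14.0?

56

Single-stage factor α = √(21.99/19.99), so ln α = ½ ln(1.10005) = 0.04768.
Need α^N ≥ 14.0 ⇒ N ≥ ln(14.0) / ln α = 2.639 / 0.04768 = 55.35.
So at least 56 stages are needed.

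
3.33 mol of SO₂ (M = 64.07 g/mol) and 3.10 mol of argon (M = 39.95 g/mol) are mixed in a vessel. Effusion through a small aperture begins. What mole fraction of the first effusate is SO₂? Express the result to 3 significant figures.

Each component's effusion rate ∝ (its partial pressure)·(1/√M) ∝ n_i/√M_i.
Mole fraction of SO₂ in the effusate = (n_SO₂/√M_SO₂) / (n_SO₂/√M_SO₂ + n_Ar/√M_Ar)
= (3.33/√64.07) / (3.33/√64.07 + 3.10/√39.95) = 0.4160/(0.4160 + 0.4905) = 0.459.

0.459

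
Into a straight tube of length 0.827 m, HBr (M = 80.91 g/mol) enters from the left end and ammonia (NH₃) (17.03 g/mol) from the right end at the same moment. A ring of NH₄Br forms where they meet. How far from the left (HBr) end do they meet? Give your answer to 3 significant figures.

0.260 m

In equal time, each gas travels a distance ∝ its rate ∝ 1/√M, so d_HBr/d_NH₃ = √(M_NH₃/M_HBr) = √(17.03/80.91) = 0.4588.
With d_HBr + d_NH₃ = 0.827 m, d_NH₃ = 0.827/(1 + 0.4588) = 0.5669 m.
d_HBr = 0.827 − 0.5669 = 0.260 m.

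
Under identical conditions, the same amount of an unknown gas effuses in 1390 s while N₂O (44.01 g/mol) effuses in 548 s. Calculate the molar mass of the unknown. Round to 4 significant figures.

283.2 g/mol

By Graham's law, t_X/t_N₂O = √(M_X/M_N₂O).
1390/548 = 2.536 = √(M_X/44.01)
M_X = 44.01 × 2.536² = 44.01 × 6.434 = 283.2 g/mol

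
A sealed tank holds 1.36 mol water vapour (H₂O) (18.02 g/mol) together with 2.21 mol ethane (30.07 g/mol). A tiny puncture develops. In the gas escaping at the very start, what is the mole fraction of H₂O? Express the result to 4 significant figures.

Each component's effusion rate ∝ (its partial pressure)·(1/√M) ∝ n_i/√M_i.
x_H₂O(eff) = (n_H₂O/√M_H₂O) / (n_H₂O/√M_H₂O + n_C₂H₆/√M_C₂H₆)
= (1.36/√18.02) / (1.36/√18.02 + 2.21/√30.07) = 0.3204/(0.3204 + 0.4030) = 0.4429.

0.4429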